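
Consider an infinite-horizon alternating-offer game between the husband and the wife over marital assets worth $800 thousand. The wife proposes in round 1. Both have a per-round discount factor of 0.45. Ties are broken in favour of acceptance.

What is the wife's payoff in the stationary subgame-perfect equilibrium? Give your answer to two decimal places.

551.72

Let x be the wife's share when the wife proposes and y be the husband's share when the husband proposes.
The husband accepts iff offered ≥ 0.45·y, so x = 800 − 0.45y. Symmetrically y = 800 − 0.45x.
Substituting: x = 800 − 0.45(800 − 0.45x), giving x(1 − 0.45·0.45) = 800(1 − 0.45).
So x = 800 × 0.55 / 0.7975 ≈ 551.7241, and the husband receives 800 − x ≈ 248.2759.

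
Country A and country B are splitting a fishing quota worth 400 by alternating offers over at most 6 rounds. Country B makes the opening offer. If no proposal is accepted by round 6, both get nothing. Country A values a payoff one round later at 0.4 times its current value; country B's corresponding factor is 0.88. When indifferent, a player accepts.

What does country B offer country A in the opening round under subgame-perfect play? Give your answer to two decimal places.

45.78

Work backward from the last round.
Round 6 (country A proposes): rejection yields 0 for country B; country A offers 0 and keeps 400.
Round 5 (country B proposes): country A can get 400 next round, worth 0.4 × 400 = 160 now, so country B offers 160, keeping 240.
Round 4 (country A proposes): country B can get 240 next round, worth 0.88 × 240 = 211.2 now; country A offers that and keeps 188.8.
Round 3 (country B proposes): country A can get 188.8 next round, worth 0.4 × 188.8 = 75.52 now. Country B offers 75.52 and keeps 400 − 75.52 = 324.48.
Round 2 (country A proposes): country B can get 324.48 next round, worth 0.88 × 324.48 = 285.5424 now. Country A offers 285.5424 and keeps 400 − 285.5424 = 114.4576.
Round 1 (country B proposes): country A can get 114.4576 next round, worth 0.4 × 114.4576 = 45.78304 now. Country B offers 45.78304 and keeps 400 − 45.78304 = 354.21696.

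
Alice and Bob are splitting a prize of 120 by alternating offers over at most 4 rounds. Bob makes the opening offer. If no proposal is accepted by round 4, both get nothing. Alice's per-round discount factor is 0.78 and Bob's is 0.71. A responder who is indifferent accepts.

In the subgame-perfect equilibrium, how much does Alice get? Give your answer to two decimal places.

Round 4 (Alice proposes): rejection yields 0 for Bob; Alice offers 0 and keeps 120.
Round 3 (Bob proposes): Alice can get 120 next round, worth 0.78 × 120 = 93.6 now, so Bob offers 93.6, keeping 26.4.
Round 2 (Alice proposes): Bob can get 26.4 next round, worth 0.71 × 26.4 = 18.744 now. Alice offers 18.744 and keeps 120 − 18.744 = 101.256.
Round 1 (Bob proposes): Alice can get 101.256 next round, worth 0.78 × 101.256 = 78.97968 now, so Bob offers 78.97968, keeping 41.02032.

78.98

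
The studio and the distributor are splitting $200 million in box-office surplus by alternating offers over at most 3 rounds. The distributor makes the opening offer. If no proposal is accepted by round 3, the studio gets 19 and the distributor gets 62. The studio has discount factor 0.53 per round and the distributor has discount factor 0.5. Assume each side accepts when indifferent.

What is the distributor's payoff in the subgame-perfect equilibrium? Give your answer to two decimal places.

By backward induction:
Round 3 (the distributor proposes): the studio gets 19 if talks fail, so the distributor offers 19 and keeps 181.
Round 2 (the studio proposes): the distributor can get 181 next round, worth 0.5 × 181 = 90.5 now, so the studio offers 90.5, keeping 109.5.
Round 1 (the distributor proposes): the studio can get 109.5 next round, worth 0.53 × 109.5 = 58.035 now; the distributor offers that and keeps 141.965.

141.97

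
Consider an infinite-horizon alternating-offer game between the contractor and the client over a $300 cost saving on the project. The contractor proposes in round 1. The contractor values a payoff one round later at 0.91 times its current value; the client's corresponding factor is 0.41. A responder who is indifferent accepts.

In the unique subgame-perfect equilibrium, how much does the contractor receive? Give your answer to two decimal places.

When the contractor proposes, the client accepts any offer worth at least 0.41 times what the client would get by proposing next round; and vice versa.
This gives x = 300 − 0.41y and y = 300 − 0.91x, where x and y are each side's share when it proposes.
Hence (1 − 0.41·0.91)x = 300(1 − 0.41), i.e. 0.6269·x = 177.
x ≈ 282.3417; the client's share is 300 − x ≈ 17.6583.

282.34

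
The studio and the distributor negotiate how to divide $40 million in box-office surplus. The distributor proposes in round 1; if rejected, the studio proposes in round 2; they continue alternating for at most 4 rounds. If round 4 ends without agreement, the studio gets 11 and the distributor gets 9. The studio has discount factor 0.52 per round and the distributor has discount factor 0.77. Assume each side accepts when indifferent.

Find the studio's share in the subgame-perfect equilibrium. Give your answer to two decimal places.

Work backward from the last round.
Round 4 (the studio proposes): the distributor gets 9 if talks fail, so the studio offers 9 and keeps 31.
Round 3 (the distributor proposes): the studio can get 31 next round, worth 0.52 × 31 = 16.12 now; the distributor offers that and keeps 23.88.
Round 2 (the studio proposes): the distributor can get 23.88 next round, worth 0.77 × 23.88 = 18.3876 now, so the studio offers 18.3876, keeping 21.6124.
Round 1 (the distributor proposes): the studio can get 21.6124 next round, worth 0.52 × 21.6124 = 11.238448 now, so the distributor offers 11.238448, keeping 28.761552.

11.24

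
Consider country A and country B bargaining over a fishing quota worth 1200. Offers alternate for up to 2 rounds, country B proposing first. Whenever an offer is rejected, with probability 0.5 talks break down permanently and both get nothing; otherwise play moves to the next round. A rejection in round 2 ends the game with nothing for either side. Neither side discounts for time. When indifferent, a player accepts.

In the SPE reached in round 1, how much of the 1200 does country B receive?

Round 2 (country A proposes): rejection yields 0 for country B; country A offers 0 and keeps 1200.
Round 1 (country B proposes): rejecting gives country A an expected 0.5 × 1200 = 600; country B offers that and keeps 600.

600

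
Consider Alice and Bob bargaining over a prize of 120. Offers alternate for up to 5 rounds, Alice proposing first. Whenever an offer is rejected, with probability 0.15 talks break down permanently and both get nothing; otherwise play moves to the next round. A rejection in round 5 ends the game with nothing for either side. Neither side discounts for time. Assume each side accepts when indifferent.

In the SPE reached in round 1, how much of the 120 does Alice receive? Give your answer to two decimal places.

Round 5 (Alice proposes): rejection yields 0 for Bob; Alice offers 0 and keeps 120.
Round 4 (Bob proposes): rejecting gives Alice an expected 0.85 × 120 = 102. Bob offers 102 and keeps 120 − 102 = 18.
Round 3 (Alice proposes): rejecting gives Bob an expected 0.85 × 18 = 15.3, so Alice offers 15.3, keeping 104.7.
Round 2 (Bob proposes): rejecting gives Alice an expected 0.85 × 104.7 = 88.995; Bob offers that and keeps 31.005.
Round 1 (Alice proposes): rejecting gives Bob an expected 0.85 × 31.005 = 26.35425, so Alice offers 26.35425, keeping 93.64575.

93.65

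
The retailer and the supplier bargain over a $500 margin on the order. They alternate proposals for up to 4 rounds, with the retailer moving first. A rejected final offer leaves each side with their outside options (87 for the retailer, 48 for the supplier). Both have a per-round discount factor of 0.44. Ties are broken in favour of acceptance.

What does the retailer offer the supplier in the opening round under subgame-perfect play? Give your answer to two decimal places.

Round 4 (the supplier proposes): the retailer gets 87 if talks fail, so the supplier offers 87 and keeps 413.
Round 3 (the retailer proposes): the supplier can get 413 next round, worth 0.44 × 413 = 181.72 now; the retailer offers that and keeps 318.28.
Round 2 (the supplier proposes): the retailer can get 318.28 next round, worth 0.44 × 318.28 = 140.0432 now. The supplier offers 140.0432 and keeps 500 − 140.0432 = 359.9568.
Round 1 (the retailer proposes): the supplier can get 359.9568 next round, worth 0.44 × 359.9568 = 158.380992 now. The retailer offers 158.380992 and keeps 500 − 158.380992 = 341.619008.

158.38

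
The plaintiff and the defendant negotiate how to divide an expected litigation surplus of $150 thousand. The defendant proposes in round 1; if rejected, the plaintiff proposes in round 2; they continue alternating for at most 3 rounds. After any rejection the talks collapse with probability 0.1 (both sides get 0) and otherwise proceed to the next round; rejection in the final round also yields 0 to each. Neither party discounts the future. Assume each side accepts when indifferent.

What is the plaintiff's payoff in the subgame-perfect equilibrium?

13.5

Round 3 (the defendant proposes): the plaintiff will accept anything ≥ 0, so the defendant offers 0 and keeps 150.
Round 2 (the plaintiff proposes): rejecting gives the defendant an expected 0.9 × 150 = 135. The plaintiff offers 135 and keeps 150 − 135 = 15.
Round 1 (the defendant proposes): rejecting gives the plaintiff an expected 0.9 × 15 = 13.5, so the defendant offers 13.5, keeping 136.5.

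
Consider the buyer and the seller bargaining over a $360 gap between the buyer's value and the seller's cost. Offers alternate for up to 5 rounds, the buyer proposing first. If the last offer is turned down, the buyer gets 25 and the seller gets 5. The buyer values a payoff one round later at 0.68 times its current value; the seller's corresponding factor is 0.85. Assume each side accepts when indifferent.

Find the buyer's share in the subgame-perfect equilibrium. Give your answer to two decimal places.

Solve by backward induction from round 5.
Round 5 (the buyer proposes): the seller gets 5 if talks fail, so the buyer offers 5 and keeps 355.
Round 4 (the seller proposes): the buyer can get 355 next round, worth 0.68 × 355 = 241.4 now. The seller offers 241.4 and keeps 360 − 241.4 = 118.6.
Round 3 (the buyer proposes): the seller can get 118.6 next round, worth 0.85 × 118.6 = 100.81 now, so the buyer offers 100.81, keeping 259.19.
Round 2 (the seller proposes): the buyer can get 259.19 next round, worth 0.68 × 259.19 = 176.2492 now, so the seller offers 176.2492, keeping 183.7508.
Round 1 (the buyer proposes): the seller can get 183.7508 next round, worth 0.85 × 183.7508 = 156.18818 now; the buyer offers that and keeps 203.81182.

203.81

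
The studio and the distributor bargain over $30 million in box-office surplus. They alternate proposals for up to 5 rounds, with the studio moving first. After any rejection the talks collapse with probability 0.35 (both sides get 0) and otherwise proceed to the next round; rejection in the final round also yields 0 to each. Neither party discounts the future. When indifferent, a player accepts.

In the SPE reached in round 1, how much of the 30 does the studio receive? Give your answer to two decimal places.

20.29

Round 5 (the studio proposes): rejection yields 0 for the distributor; the studio offers 0 and keeps 30.
Round 4 (the distributor proposes): rejecting gives the studio an expected 0.65 × 30 = 19.5. The distributor offers 19.5 and keeps 30 − 19.5 = 10.5.
Round 3 (the studio proposes): rejecting gives the distributor an expected 0.65 × 10.5 = 6.825; the studio offers that and keeps 23.175.
Round 2 (the distributor proposes): rejecting gives the studio an expected 0.65 × 23.175 = 15.06375. The distributor offers 15.06375 and keeps 30 − 15.06375 = 14.93625.
Round 1 (the studio proposes): rejecting gives the distributor an expected 0.65 × 14.93625 = 9.7085625; the studio offers that and keeps 20.2914375.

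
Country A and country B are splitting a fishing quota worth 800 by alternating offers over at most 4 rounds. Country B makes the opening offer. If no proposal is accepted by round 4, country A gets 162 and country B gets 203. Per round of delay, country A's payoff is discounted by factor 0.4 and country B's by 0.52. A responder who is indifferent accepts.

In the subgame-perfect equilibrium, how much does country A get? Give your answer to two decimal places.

203.27

Round 4 (country A proposes): country B gets 203 if talks fail, so country A offers 203 and keeps 597.
Round 3 (country B proposes): country A can get 597 next round, worth 0.4 × 597 = 238.8 now. Country B offers 238.8 and keeps 800 − 238.8 = 561.2.
Round 2 (country A proposes): country B can get 561.2 next round, worth 0.52 × 561.2 = 291.824 now. Country A offers 291.824 and keeps 800 − 291.824 = 508.176.
Round 1 (country B proposes): country A can get 508.176 next round, worth 0.4 × 508.176 = 203.2704 now; country B offers that and keeps 596.7296.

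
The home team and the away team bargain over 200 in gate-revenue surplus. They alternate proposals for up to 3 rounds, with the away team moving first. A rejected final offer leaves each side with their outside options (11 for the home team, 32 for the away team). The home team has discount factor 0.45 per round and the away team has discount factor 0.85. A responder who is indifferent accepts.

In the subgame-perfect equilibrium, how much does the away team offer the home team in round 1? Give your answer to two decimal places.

Round 3 (the away team proposes): the home team gets 11 if talks fail, so the away team offers 11 and keeps 189.
Round 2 (the home team proposes): the away team can get 189 next round, worth 0.85 × 189 = 160.65 now. The home team offers 160.65 and keeps 200 − 160.65 = 39.35.
Round 1 (the away team proposes): the home team can get 39.35 next round, worth 0.45 × 39.35 = 17.7075 now; the away team offers that and keeps 182.2925.

17.71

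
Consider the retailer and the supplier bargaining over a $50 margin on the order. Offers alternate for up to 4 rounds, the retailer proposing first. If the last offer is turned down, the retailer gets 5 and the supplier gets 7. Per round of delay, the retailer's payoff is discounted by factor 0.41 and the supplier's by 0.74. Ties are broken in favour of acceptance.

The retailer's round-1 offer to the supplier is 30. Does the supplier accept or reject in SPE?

Work out the supplier's continuation value if the offer is rejected.
Round 4 (the supplier proposes): the retailer gets 5 if talks fail, so the supplier offers 5 and keeps 45.
Round 3 (the retailer proposes): the supplier can get 45 next round, worth 0.74 × 45 = 33.3 now. The retailer offers 33.3 and keeps 50 − 33.3 = 16.7.
Round 2 (the supplier proposes): the retailer can get 16.7 next round, worth 0.41 × 16.7 = 6.847 now; the supplier offers that and keeps 43.153.
So by rejecting in round 1, the supplier gets 43.153 next round, worth 0.74 × 43.153 = 31.93322 now.
Offer 30 < 31.93322, so the supplier rejects.

Reject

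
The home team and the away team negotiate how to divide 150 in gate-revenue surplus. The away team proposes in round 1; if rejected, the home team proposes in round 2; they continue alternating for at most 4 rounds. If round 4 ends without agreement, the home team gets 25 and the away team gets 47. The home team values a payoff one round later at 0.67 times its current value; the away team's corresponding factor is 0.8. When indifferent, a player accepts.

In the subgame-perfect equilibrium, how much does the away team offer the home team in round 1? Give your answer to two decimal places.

Round 4 (the home team proposes): the away team gets 47 if talks fail, so the home team offers 47 and keeps 103.
Round 3 (the away team proposes): the home team can get 103 next round, worth 0.67 × 103 = 69.01 now, so the away team offers 69.01, keeping 80.99.
Round 2 (the home team proposes): the away team can get 80.99 next round, worth 0.8 × 80.99 = 64.792 now. The home team offers 64.792 and keeps 150 − 64.792 = 85.208.
Round 1 (the away team proposes): the home team can get 85.208 next round, worth 0.67 × 85.208 = 57.08936 now. The away team offers 57.08936 and keeps 150 − 57.08936 = 92.91064.

57.09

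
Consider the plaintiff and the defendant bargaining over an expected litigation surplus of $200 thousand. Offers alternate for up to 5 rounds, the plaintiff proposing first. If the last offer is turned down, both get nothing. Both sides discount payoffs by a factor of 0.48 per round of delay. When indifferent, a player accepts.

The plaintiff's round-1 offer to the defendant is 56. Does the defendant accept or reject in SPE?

Reject

Round 5 (the plaintiff proposes): rejection yields 0 for the defendant; the plaintiff offers 0 and keeps 200.
Round 4 (the defendant proposes): the plaintiff can get 200 next round, worth 0.48 × 200 = 96 now. The defendant offers 96 and keeps 200 − 96 = 104.
Round 3 (the plaintiff proposes): the defendant can get 104 next round, worth 0.48 × 104 = 49.92 now; the plaintiff offers that and keeps 150.08.
Round 2 (the defendant proposes): the plaintiff can get 150.08 next round, worth 0.48 × 150.08 = 72.0384 now. The defendant offers 72.0384 and keeps 200 − 72.0384 = 127.9616.
So by rejecting in round 1, the defendant gets 127.9616 next round, worth 0.48 × 127.9616 = 61.421568 now.
Offer 56 < 61.421568, so the defendant rejects.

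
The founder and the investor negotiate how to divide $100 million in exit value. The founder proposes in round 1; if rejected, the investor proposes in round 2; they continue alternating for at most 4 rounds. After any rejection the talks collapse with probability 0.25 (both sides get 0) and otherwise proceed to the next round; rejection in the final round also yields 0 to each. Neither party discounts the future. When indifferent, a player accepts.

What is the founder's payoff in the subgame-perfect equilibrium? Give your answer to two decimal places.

39.06

Round 4 (the investor proposes): the founder will accept anything ≥ 0, so the investor offers 0 and keeps 100.
Round 3 (the founder proposes): rejecting gives the investor an expected 0.75 × 100 = 75. The founder offers 75 and keeps 100 − 75 = 25.
Round 2 (the investor proposes): rejecting gives the founder an expected 0.75 × 25 = 18.75. The investor offers 18.75 and keeps 100 − 18.75 = 81.25.
Round 1 (the founder proposes): rejecting gives the investor an expected 0.75 × 81.25 = 60.9375, so the founder offers 60.9375, keeping 39.0625.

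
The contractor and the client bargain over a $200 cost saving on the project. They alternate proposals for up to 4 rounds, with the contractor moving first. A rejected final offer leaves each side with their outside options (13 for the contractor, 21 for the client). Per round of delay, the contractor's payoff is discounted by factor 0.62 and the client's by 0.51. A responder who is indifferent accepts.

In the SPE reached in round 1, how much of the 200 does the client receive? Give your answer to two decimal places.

68.92

Work backward from the last round.
Round 4 (the client proposes): the contractor gets 13 if talks fail, so the client offers 13 and keeps 187.
Round 3 (the contractor proposes): the client can get 187 next round, worth 0.51 × 187 = 95.37 now. The contractor offers 95.37 and keeps 200 − 95.37 = 104.63.
Round 2 (the client proposes): the contractor can get 104.63 next round, worth 0.62 × 104.63 = 64.8706 now, so the client offers 64.8706, keeping 135.1294.
Round 1 (the contractor proposes): the client can get 135.1294 next round, worth 0.51 × 135.1294 = 68.915994 now; the contractor offers that and keeps 131.084006.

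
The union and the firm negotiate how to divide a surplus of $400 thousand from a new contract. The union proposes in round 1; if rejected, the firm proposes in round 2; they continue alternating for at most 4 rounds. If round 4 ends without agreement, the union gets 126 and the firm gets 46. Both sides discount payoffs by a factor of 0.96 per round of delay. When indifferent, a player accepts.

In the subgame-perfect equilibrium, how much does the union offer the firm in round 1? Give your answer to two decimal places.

Round 4 (the firm proposes): the union gets 126 if talks fail, so the firm offers 126 and keeps 274.
Round 3 (the union proposes): the firm can get 274 next round, worth 0.96 × 274 = 263.04 now. The union offers 263.04 and keeps 400 − 263.04 = 136.96.
Round 2 (the firm proposes): the union can get 136.96 next round, worth 0.96 × 136.96 = 131.4816 now. The firm offers 131.4816 and keeps 400 − 131.4816 = 268.5184.
Round 1 (the union proposes): the firm can get 268.5184 next round, worth 0.96 × 268.5184 = 257.777664 now; the union offers that and keeps 142.222336.

257.78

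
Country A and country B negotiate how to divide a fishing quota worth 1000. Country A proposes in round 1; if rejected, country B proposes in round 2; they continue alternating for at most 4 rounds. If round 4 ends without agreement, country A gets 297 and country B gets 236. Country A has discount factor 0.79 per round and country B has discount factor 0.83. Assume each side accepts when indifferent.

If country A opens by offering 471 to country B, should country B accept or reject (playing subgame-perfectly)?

Work out country B's continuation value if the offer is rejected.
Round 4 (country B proposes): country A gets 297 if talks fail, so country B offers 297 and keeps 703.
Round 3 (country A proposes): country B can get 703 next round, worth 0.83 × 703 = 583.49 now; country A offers that and keeps 416.51.
Round 2 (country B proposes): country A can get 416.51 next round, worth 0.79 × 416.51 = 329.0429 now; country B offers that and keeps 670.9571.
So by rejecting in round 1, country B gets 670.9571 next round, worth 0.83 × 670.9571 = 556.894393 now.
Offer 471 < 556.894393, so country B rejects.

Reject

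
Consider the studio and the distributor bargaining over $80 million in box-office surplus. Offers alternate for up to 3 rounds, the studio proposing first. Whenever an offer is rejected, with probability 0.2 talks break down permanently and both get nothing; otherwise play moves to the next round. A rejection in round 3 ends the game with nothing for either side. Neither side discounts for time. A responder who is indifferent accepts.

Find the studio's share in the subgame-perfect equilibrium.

67.2

By backward induction:
Round 3 (the studio proposes): the distributor will accept anything ≥ 0, so the studio offers 0 and keeps 80.
Round 2 (the distributor proposes): rejecting gives the studio an expected 0.8 × 80 = 64; the distributor offers that and keeps 16.
Round 1 (the studio proposes): rejecting gives the distributor an expected 0.8 × 16 = 12.8, so the studio offers 12.8, keeping 67.2.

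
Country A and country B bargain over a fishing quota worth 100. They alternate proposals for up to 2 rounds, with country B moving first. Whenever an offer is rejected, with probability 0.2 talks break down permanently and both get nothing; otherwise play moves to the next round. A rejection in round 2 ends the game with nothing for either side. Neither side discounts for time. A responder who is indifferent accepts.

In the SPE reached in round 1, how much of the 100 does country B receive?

20

Round 2 (country A proposes): rejection yields 0 for country B; country A offers 0 and keeps 100.
Round 1 (country B proposes): rejecting gives country A an expected 0.8 × 100 = 80; country B offers that and keeps 20.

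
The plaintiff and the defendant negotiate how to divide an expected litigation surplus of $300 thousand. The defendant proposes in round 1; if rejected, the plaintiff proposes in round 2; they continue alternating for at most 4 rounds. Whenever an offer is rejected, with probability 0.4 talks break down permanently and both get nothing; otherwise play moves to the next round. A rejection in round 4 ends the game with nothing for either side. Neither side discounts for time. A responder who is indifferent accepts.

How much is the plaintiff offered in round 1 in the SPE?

By backward induction:
Round 4 (the plaintiff proposes): the defendant will accept anything ≥ 0, so the plaintiff offers 0 and keeps 300.
Round 3 (the defendant proposes): rejecting gives the plaintiff an expected 0.6 × 300 = 180; the defendant offers that and keeps 120.
Round 2 (the plaintiff proposes): rejecting gives the defendant an expected 0.6 × 120 = 72; the plaintiff offers that and keeps 228.
Round 1 (the defendant proposes): rejecting gives the plaintiff an expected 0.6 × 228 = 136.8; the defendant offers that and keeps 163.2.

136.8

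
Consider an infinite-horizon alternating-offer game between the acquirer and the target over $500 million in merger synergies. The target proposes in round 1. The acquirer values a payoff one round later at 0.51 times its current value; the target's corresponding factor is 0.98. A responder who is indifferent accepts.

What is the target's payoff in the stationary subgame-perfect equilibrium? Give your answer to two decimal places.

In a stationary SPE each proposer offers the other exactly their discounted continuation value.
If the target keeps x when proposing and the acquirer keeps y when proposing, then x = 500 − 0.51y and y = 500 − 0.98x.
Solving: x = 500(1 − 0.51) / (1 − 0.98·0.51) = 245 / 0.5002 ≈ 489.8041.
The acquirer gets 500 − 489.8041 ≈ 10.1959.

489.80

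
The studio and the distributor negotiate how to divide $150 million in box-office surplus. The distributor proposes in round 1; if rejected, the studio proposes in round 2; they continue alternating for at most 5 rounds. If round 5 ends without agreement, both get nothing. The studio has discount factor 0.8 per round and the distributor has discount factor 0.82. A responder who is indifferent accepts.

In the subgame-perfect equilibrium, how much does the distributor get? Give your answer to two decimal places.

Solve by backward induction from round 5.
Round 5 (the distributor proposes): the studio will accept anything ≥ 0, so the distributor offers 0 and keeps 150.
Round 4 (the studio proposes): the distributor can get 150 next round, worth 0.82 × 150 = 123 now. The studio offers 123 and keeps 150 − 123 = 27.
Round 3 (the distributor proposes): the studio can get 27 next round, worth 0.8 × 27 = 21.6 now, so the distributor offers 21.6, keeping 128.4.
Round 2 (the studio proposes): the distributor can get 128.4 next round, worth 0.82 × 128.4 = 105.288 now; the studio offers that and keeps 44.712.
Round 1 (the distributor proposes): the studio can get 44.712 next round, worth 0.8 × 44.712 = 35.7696 now, so the distributor offers 35.7696, keeping 114.2304.

114.23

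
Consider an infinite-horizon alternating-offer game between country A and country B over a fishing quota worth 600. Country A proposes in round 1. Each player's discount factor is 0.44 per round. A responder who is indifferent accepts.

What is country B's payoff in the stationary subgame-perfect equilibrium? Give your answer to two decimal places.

In a stationary SPE each proposer offers the other exactly their discounted continuation value.
If country A keeps x when proposing and country B keeps y when proposing, then x = 600 − 0.44y and y = 600 − 0.44x.
Solving: x = 600(1 − 0.44) / (1 − 0.44·0.44) = 336 / 0.8064 ≈ 416.6667.
Country B gets 600 − 416.6667 ≈ 183.3333.

183.33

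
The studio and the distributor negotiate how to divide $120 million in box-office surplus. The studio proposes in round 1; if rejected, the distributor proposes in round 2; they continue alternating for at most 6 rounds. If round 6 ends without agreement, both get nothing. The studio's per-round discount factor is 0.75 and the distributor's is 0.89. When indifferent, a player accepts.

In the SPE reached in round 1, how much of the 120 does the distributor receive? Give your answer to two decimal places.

92.11

Round 6 (the distributor proposes): rejection yields 0 for the studio; the distributor offers 0 and keeps 120.
Round 5 (the studio proposes): the distributor can get 120 next round, worth 0.89 × 120 = 106.8 now, so the studio offers 106.8, keeping 13.2.
Round 4 (the distributor proposes): the studio can get 13.2 next round, worth 0.75 × 13.2 = 9.9 now, so the distributor offers 9.9, keeping 110.1.
Round 3 (the studio proposes): the distributor can get 110.1 next round, worth 0.89 × 110.1 = 97.989 now; the studio offers that and keeps 22.011.
Round 2 (the distributor proposes): the studio can get 22.011 next round, worth 0.75 × 22.011 = 16.50825 now, so the distributor offers 16.50825, keeping 103.49175.
Round 1 (the studio proposes): the distributor can get 103.49175 next round, worth 0.89 × 103.49175 = 92.1076575 now. The studio offers 92.1076575 and keeps 120 − 92.1076575 = 27.8923425.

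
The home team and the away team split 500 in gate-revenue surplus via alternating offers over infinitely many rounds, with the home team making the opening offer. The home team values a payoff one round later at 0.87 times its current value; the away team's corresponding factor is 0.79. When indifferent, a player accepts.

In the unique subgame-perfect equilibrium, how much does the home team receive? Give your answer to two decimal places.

335.79

Let x be the home team's share when the home team proposes and y be the away team's share when the away team proposes.
The away team accepts iff offered ≥ 0.79·y, so x = 500 − 0.79y. Symmetrically y = 500 − 0.87x.
Substituting: x = 500 − 0.79(500 − 0.87x), giving x(1 − 0.87·0.79) = 500(1 − 0.79).
So x = 500 × 0.21 / 0.3127 ≈ 335.7851, and the away team receives 500 − x ≈ 164.2149.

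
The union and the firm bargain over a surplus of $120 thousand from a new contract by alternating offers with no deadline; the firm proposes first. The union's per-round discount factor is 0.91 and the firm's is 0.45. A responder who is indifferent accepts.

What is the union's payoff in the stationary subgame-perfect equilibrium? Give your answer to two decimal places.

Let x be the firm's share when the firm proposes and y be the union's share when the union proposes.
The union accepts iff offered ≥ 0.91·y, so x = 120 − 0.91y. Symmetrically y = 120 − 0.45x.
Substituting: x = 120 − 0.91(120 − 0.45x), giving x(1 − 0.45·0.91) = 120(1 − 0.91).
So x = 120 × 0.09 / 0.5905 ≈ 18.2896, and the union receives 120 − x ≈ 101.7104.

101.71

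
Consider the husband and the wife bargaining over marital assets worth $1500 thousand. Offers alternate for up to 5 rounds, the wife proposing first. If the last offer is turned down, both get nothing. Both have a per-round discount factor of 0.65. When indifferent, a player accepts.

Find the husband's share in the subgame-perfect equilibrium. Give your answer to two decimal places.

Solve by backward induction from round 5.
Round 5 (the wife proposes): the husband will accept anything ≥ 0, so the wife offers 0 and keeps 1500.
Round 4 (the husband proposes): the wife can get 1500 next round, worth 0.65 × 1500 = 975 now; the husband offers that and keeps 525.
Round 3 (the wife proposes): the husband can get 525 next round, worth 0.65 × 525 = 341.25 now, so the wife offers 341.25, keeping 1158.75.
Round 2 (the husband proposes): the wife can get 1158.75 next round, worth 0.65 × 1158.75 = 753.1875 now. The husband offers 753.1875 and keeps 1500 − 753.1875 = 746.8125.
Round 1 (the wife proposes): the husband can get 746.8125 next round, worth 0.65 × 746.8125 = 485.428125 now, so the wife offers 485.428125, keeping 1014.571875.

485.43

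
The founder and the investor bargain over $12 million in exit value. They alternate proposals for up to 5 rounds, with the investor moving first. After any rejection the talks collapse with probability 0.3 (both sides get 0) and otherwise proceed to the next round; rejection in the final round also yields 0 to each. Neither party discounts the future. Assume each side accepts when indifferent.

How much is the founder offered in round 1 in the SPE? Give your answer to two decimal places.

3.75

Round 5 (the investor proposes): the founder will accept anything ≥ 0, so the investor offers 0 and keeps 12.
Round 4 (the founder proposes): rejecting gives the investor an expected 0.7 × 12 = 8.4; the founder offers that and keeps 3.6.
Round 3 (the investor proposes): rejecting gives the founder an expected 0.7 × 3.6 = 2.52, so the investor offers 2.52, keeping 9.48.
Round 2 (the founder proposes): rejecting gives the investor an expected 0.7 × 9.48 = 6.636, so the founder offers 6.636, keeping 5.364.
Round 1 (the investor proposes): rejecting gives the founder an expected 0.7 × 5.364 = 3.7548, so the investor offers 3.7548, keeping 8.2452.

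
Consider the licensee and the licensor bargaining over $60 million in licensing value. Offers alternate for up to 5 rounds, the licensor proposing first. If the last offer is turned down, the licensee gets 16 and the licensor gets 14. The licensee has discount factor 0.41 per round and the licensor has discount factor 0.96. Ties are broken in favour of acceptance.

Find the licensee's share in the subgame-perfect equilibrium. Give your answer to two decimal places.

Work backward from the last round.
Round 5 (the licensor proposes): the licensee gets 16 if talks fail, so the licensor offers 16 and keeps 44.
Round 4 (the licensee proposes): the licensor can get 44 next round, worth 0.96 × 44 = 42.24 now; the licensee offers that and keeps 17.76.
Round 3 (the licensor proposes): the licensee can get 17.76 next round, worth 0.41 × 17.76 = 7.2816 now; the licensor offers that and keeps 52.7184.
Round 2 (the licensee proposes): the licensor can get 52.7184 next round, worth 0.96 × 52.7184 = 50.609664 now, so the licensee offers 50.609664, keeping 9.390336.
Round 1 (the licensor proposes): the licensee can get 9.390336 next round, worth 0.41 × 9.390336 = 3.85003776 now; the licensor offers that and keeps 56.14996224.

3.85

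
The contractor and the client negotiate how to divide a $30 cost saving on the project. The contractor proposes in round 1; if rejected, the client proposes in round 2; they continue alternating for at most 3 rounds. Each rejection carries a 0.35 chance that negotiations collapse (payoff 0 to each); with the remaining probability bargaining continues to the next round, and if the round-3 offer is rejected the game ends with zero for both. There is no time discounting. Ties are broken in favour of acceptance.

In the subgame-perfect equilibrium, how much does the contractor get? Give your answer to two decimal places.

Round 3 (the contractor proposes): the client will accept anything ≥ 0, so the contractor offers 0 and keeps 30.
Round 2 (the client proposes): rejecting gives the contractor an expected 0.65 × 30 = 19.5, so the client offers 19.5, keeping 10.5.
Round 1 (the contractor proposes): rejecting gives the client an expected 0.65 × 10.5 = 6.825. The contractor offers 6.825 and keeps 30 − 6.825 = 23.175.

23.18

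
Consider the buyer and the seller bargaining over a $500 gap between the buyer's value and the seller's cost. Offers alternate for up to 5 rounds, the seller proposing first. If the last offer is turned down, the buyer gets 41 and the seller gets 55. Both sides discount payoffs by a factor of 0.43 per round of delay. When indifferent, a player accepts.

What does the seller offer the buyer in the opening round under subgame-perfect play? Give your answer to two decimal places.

Round 5 (the seller proposes): the buyer gets 41 if talks fail, so the seller offers 41 and keeps 459.
Round 4 (the buyer proposes): the seller can get 459 next round, worth 0.43 × 459 = 197.37 now; the buyer offers that and keeps 302.63.
Round 3 (the seller proposes): the buyer can get 302.63 next round, worth 0.43 × 302.63 = 130.1309 now; the seller offers that and keeps 369.8691.
Round 2 (the buyer proposes): the seller can get 369.8691 next round, worth 0.43 × 369.8691 = 159.043713 now; the buyer offers that and keeps 340.956287.
Round 1 (the seller proposes): the buyer can get 340.956287 next round, worth 0.43 × 340.956287 = 146.61120341 now; the seller offers that and keeps 353.38879659.

146.61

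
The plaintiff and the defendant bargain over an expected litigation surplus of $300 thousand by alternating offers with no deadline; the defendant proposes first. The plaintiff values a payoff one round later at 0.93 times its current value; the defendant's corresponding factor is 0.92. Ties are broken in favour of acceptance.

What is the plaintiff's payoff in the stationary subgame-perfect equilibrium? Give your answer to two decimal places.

In a stationary SPE each proposer offers the other exactly their discounted continuation value.
If the defendant keeps x when proposing and the plaintiff keeps y when proposing, then x = 300 − 0.93y and y = 300 − 0.92x.
Solving: x = 300(1 − 0.93) / (1 − 0.92·0.93) = 21 / 0.1444 ≈ 145.4294.
The plaintiff gets 300 − 145.4294 ≈ 154.5706.

154.57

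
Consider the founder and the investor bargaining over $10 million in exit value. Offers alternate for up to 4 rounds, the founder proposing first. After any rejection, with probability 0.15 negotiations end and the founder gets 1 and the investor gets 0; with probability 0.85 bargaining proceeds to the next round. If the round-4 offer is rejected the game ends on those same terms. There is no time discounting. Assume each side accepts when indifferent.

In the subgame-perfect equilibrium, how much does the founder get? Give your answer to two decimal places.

3.33

Round 4 (the investor proposes): the founder gets 1 if talks fail, so the investor offers 1 and keeps 9.
Round 3 (the founder proposes): rejecting gives the investor an expected 0.85 × 9 = 7.65. The founder offers 7.65 and keeps 10 − 7.65 = 2.35.
Round 2 (the investor proposes): rejecting gives the founder an expected 0.85 × 2.35 + 0.15 × 1 = 2.1475; the investor offers that and keeps 7.8525.
Round 1 (the founder proposes): rejecting gives the investor an expected 0.85 × 7.8525 = 6.674625, so the founder offers 6.674625, keeping 3.325375.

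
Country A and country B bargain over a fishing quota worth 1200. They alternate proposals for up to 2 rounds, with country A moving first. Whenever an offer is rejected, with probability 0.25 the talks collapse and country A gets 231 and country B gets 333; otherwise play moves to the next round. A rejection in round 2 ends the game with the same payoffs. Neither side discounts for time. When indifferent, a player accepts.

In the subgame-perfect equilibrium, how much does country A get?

390

Round 2 (country B proposes): country A gets 231 if talks fail, so country B offers 231 and keeps 969.
Round 1 (country A proposes): rejecting gives country B an expected 0.75 × 969 + 0.25 × 333 = 810. Country A offers 810 and keeps 1200 − 810 = 390.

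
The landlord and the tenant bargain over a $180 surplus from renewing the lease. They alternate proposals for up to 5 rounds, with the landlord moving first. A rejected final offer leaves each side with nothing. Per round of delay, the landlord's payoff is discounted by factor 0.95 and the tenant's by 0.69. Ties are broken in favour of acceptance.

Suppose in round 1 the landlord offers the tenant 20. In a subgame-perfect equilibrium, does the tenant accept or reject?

Accept

Round 5 (the landlord proposes): rejection yields 0 for the tenant; the landlord offers 0 and keeps 180.
Round 4 (the tenant proposes): the landlord can get 180 next round, worth 0.95 × 180 = 171 now; the tenant offers that and keeps 9.
Round 3 (the landlord proposes): the tenant can get 9 next round, worth 0.69 × 9 = 6.21 now. The landlord offers 6.21 and keeps 180 − 6.21 = 173.79.
Round 2 (the tenant proposes): the landlord can get 173.79 next round, worth 0.95 × 173.79 = 165.1005 now. The tenant offers 165.1005 and keeps 180 − 165.1005 = 14.8995.
So by rejecting in round 1, the tenant gets 14.8995 next round, worth 0.69 × 14.8995 = 10.280655 now.
Offer 20 ≥ 10.280655, so the tenant accepts.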